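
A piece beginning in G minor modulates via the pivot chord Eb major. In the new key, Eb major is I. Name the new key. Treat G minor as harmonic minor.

Eb major

The numeral I denotes a major triad on scale degree 1. With Eb on degree 1, the tonic of the new key is Eb.
Degree 1 carries a major triad in major keys, so the destination is Eb major.
Check: the diatonic triads of Eb major are Eb (I), Fm (ii), Gm (iii), Ab (IV), Bb (V), Cm (vi), Ddim (vii°) — Eb major is indeed I.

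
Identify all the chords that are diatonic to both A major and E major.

A, C#m, E, F#m

Triads in A major: A major (I), B minor (ii), C# minor (iii), D major (IV), E major (V), F# minor (vi), G# diminished (vii°).
Triads in E major: E major (I), F# minor (ii), G# minor (iii), A major (IV), B major (V), C# minor (vi), D# diminished (vii°).
Shared triads with their functions: A major (I in A major, IV in E major); C# minor (iii in A major, vi in E major); E major (V in A major, I in E major); F# minor (vi in A major, ii in E major).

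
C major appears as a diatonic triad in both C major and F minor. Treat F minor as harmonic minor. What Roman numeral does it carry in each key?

The scale of C major is C D E F G A B; C is degree 1, and the triad built there (C-E-G) is major, so it is I.
The scale of F minor (harmonic minor) is F G A♭ B♭ C D♭ E; C is degree 5, and the triad built there (C-E-G) is major, so it is V.

I in C major; V in F minor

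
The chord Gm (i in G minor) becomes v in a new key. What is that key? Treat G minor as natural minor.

The numeral v denotes a minor triad on scale degree 5. With G on degree 5, the tonic of the new key is C.
Degree 5 carries a minor triad in natural-minor keys, so the destination is C minor.
Check: the diatonic triads of C minor (natural minor) are Cm (i), Ddim (ii°), E♭ (III), Fm (iv), Gm (v), A♭ (VI), B♭ (VII) — Gm is indeed v.

C minor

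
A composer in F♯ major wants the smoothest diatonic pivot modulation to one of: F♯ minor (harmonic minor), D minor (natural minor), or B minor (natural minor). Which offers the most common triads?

F♯ minor

Triads of F♯ major: F♯ (I), G♯m (ii), A♯m (iii), B (IV), C♯ (V), D♯m (vi), E♯dim (vii°).
F♯ minor (harmonic minor) shares 2: C♯, E♯dim.
D minor (natural minor) shares 0: none.
B minor (natural minor) shares 0: none.
The most common triads (2) are shared with F♯ minor.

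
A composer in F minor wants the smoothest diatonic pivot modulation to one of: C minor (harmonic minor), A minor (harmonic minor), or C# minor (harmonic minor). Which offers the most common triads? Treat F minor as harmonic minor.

Triads of F minor (harmonic minor): Fm (i), Gdim (ii°), Abaug (III+), Bbm (iv), C (V), Db (VI), Edim (vii°).
C minor (harmonic minor) shares 1: Fm.
A minor (harmonic minor) shares 0: none.
C# minor (harmonic minor) shares 0: none.
The most common triads (1) are shared with C minor.

C minor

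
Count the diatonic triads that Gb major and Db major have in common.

Diatonic triads of Gb major: Gb (I), Abm (ii), Bbm (iii), Cb (IV), Db (V), Ebm (vi), Fdim (vii°).
Diatonic triads of Db major: Db (I), Ebm (ii), Fm (iii), Gb (IV), Ab (V), Bbm (vi), Cdim (vii°).
Matching root and quality in both lists: Gb, Bbm, Db, Ebm.
That gives 4 common triads.

4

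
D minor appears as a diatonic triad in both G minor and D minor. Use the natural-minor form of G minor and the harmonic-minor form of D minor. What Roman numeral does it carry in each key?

The scale of G minor (natural minor) is G A Bb C D Eb F; D is degree 5, and the triad built there (D-F-A) is minor, so it is v.
The scale of D minor (harmonic minor) is D E F G A Bb C#; D is degree 1, and the triad built there (D-F-A) is minor, so it is i.

v in G minor; i in D minor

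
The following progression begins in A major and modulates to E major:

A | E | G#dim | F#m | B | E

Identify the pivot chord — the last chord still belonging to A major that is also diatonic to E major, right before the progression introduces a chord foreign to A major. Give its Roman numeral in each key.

Chords diatonic to A major: A, Bm, C#m, D, E, F#m, G#dim.
Reading the progression, the first chord not in that set is B, so the modulation leaves A major there.
The chord immediately before B is F#m, which is diatonic to both keys: vi in A major and ii in E major.

F#m — vi in A major, ii in E major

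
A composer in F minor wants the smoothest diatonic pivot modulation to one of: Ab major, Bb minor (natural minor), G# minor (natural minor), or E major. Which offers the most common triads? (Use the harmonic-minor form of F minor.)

Triads of F minor (harmonic minor): Fm (i), Gdim (ii°), Abaug (III+), Bbm (iv), C (V), Db (VI), Edim (vii°).
Ab major shares 4: Fm, Gdim, Bbm, Db.
Bb minor (natural minor) shares 3: Fm, Bbm, Db.
G# minor (natural minor) shares 0: none.
E major shares 0: none.
The most common triads (4) are shared with Ab major.

Ab major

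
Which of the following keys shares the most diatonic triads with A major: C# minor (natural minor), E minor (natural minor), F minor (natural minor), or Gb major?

Triads of A major: A major (I), B minor (ii), C# minor (iii), D major (IV), E major (V), F# minor (vi), G# diminished (vii°).
C# minor (natural minor) shares 4: A, C#m, E, F#m.
E minor (natural minor) shares 2: Bm, D.
F minor (natural minor) shares 0: none.
Gb major shares 0: none.
The most common triads (4) are shared with C# minor.

C# minor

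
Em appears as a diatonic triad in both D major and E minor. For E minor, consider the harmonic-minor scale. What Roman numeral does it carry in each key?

The scale of D major is D E F# G A B C#; E is degree 2, and the triad built there (E-G-B) is minor, so it is ii.
The scale of E minor (harmonic minor) is E F# G A B C D#; E is degree 1, and the triad built there (E-G-B) is minor, so it is i.

ii in D major; i in E minor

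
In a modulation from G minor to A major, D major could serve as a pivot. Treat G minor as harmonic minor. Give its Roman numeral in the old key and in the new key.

V in G minor; IV in A major

The scale of G minor (harmonic minor) is G A B♭ C D E♭ F♯; D is degree 5, and the triad built there (D-F♯-A) is major, so it is V.
The scale of A major is A B C♯ D E F♯ G♯; D is degree 4, and the triad built there (D-F♯-A) is major, so it is IV.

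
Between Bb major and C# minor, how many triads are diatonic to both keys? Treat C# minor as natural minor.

Diatonic triads of Bb major: Bb (I), Cm (ii), Dm (iii), Eb (IV), F (V), Gm (vi), Adim (vii°).
Diatonic triads of C# minor (natural minor): C#m (i), D#dim (ii°), E (III), F#m (iv), G#m (v), A (VI), B (VII).
No triad has the same root and quality in both keys.

0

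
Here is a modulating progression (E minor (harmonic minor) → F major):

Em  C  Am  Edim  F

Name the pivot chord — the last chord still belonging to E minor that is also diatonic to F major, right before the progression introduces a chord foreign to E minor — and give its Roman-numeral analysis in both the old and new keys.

Am — iv in E minor, iii in F major

Chords diatonic to E minor: Em, F#dim, Gaug, Am, B, C, D#dim.
Reading the progression, the first chord not in that set is Edim, so the modulation leaves E minor there.
The chord immediately before Edim is Am, which is diatonic to both keys: iv in E minor and iii in F major.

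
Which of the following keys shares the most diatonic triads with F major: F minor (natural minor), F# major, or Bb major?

Bb major

Triads of F major: F major (I), G minor (ii), A minor (iii), Bb major (IV), C major (V), D minor (vi), E diminished (vii°).
F minor (natural minor) shares 0: none.
F# major shares 0: none.
Bb major shares 4: F, Gm, Bb, Dm.
The most common triads (4) are shared with Bb major.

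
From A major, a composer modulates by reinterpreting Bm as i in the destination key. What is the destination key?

The numeral i denotes a minor triad on scale degree 1. With B on degree 1, the tonic of the new key is B.
Degree 1 carries a minor triad in minor keys, so the destination is B minor.
Check: the diatonic triads of B minor (natural minor) are Bm (i), C#dim (ii°), D (III), Em (iv), F#m (v), G (VI), A (VII) — Bm is indeed i.

B minor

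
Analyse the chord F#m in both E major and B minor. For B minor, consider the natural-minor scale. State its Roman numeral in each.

ii in E major; v in B minor

The scale of E major is E F# G# A B C# D#; F# is degree 2, and the triad built there (F#-A-C#) is minor, so it is ii.
The scale of B minor (natural minor) is B C# D E F# G A; F# is degree 5, and the triad built there (F#-A-C#) is minor, so it is v.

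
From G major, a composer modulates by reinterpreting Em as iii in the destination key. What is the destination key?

C major

The numeral iii denotes a minor triad on scale degree 3. With E on degree 3, the tonic of the new key is C.
Degree 3 carries a minor triad in major keys, so the destination is C major.
Check: the diatonic triads of C major are C (I), Dm (ii), Em (iii), F (IV), G (V), Am (vi), Bdim (vii°) — Em is indeed iii.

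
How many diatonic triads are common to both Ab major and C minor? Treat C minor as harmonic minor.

3

Diatonic triads of Ab major: Ab major (I), Bb minor (ii), C minor (iii), Db major (IV), Eb major (V), F minor (vi), G diminished (vii°).
Diatonic triads of C minor (harmonic minor): C minor (i), D diminished (ii°), Eb augmented (III+), F minor (iv), G major (V), Ab major (VI), B diminished (vii°).
Matching root and quality in both lists: Ab major, C minor, F minor.
That gives 3 common triads.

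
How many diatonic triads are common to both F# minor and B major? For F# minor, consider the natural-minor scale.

Diatonic triads of F# minor (natural minor): F#m (i), G#dim (ii°), A (III), Bm (iv), C#m (v), D (VI), E (VII).
Diatonic triads of B major: B (I), C#m (ii), D#m (iii), E (IV), F# (V), G#m (vi), A#dim (vii°).
Matching root and quality in both lists: C#m, E.
That gives 2 common triads.

2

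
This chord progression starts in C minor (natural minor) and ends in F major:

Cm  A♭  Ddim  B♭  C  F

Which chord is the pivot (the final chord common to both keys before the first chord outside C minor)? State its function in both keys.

B♭ — VII in C minor, IV in F major

Chords diatonic to C minor: Cm, Ddim, E♭, Fm, Gm, A♭, B♭.
Reading the progression, the first chord not in that set is C, so the modulation leaves C minor there.
The chord immediately before C is B♭, which is diatonic to both keys: VII in C minor and IV in F major.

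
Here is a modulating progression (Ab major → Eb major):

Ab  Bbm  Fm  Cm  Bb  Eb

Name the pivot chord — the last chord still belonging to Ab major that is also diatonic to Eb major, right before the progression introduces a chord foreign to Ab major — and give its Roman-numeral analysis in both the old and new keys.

Chords diatonic to Ab major: Ab, Bbm, Cm, Db, Eb, Fm, Gdim.
Reading the progression, the first chord not in that set is Bb, so the modulation leaves Ab major there.
The chord immediately before Bb is Cm, which is diatonic to both keys: iii in Ab major and vi in Eb major.

Cm — iii in Ab major, vi in Eb major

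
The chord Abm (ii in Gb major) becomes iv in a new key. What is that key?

Eb minor

The numeral iv denotes a minor triad on scale degree 4. With Ab on degree 4, the tonic of the new key is Eb.
Degree 4 carries a minor triad in minor keys, so the destination is Eb minor.
Check: the diatonic triads of Eb minor (natural minor) are Ebm (i), Fdim (ii°), Gb (III), Abm (iv), Bbm (v), Cb (VI), Db (VII) — Abm is indeed iv.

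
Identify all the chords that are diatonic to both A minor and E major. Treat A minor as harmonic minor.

Triads in A minor (harmonic minor): A minor (i), B diminished (ii°), C augmented (III+), D minor (iv), E major (V), F major (VI), G# diminished (vii°).
Triads in E major: E major (I), F# minor (ii), G# minor (iii), A major (IV), B major (V), C# minor (vi), D# diminished (vii°).
Shared triads with their functions: E major (V in A minor, I in E major).

E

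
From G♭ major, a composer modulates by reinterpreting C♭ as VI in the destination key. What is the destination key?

The numeral VI denotes a major triad on scale degree 6. With C♭ on degree 6, the tonic of the new key is E♭.
Degree 6 carries a major triad in minor keys, so the destination is E♭ minor.
Check: the diatonic triads of E♭ minor (natural minor) are E♭m (i), Fdim (ii°), G♭ (III), A♭m (iv), B♭m (v), C♭ (VI), D♭ (VII) — C♭ is indeed VI.

E♭ minor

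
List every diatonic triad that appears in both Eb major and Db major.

Fm, Ab

Triads in Eb major: Eb (I), Fm (ii), Gm (iii), Ab (IV), Bb (V), Cm (vi), Ddim (vii°).
Triads in Db major: Db (I), Ebm (ii), Fm (iii), Gb (IV), Ab (V), Bbm (vi), Cdim (vii°).
Shared triads with their functions: Fm (ii in Eb major, iii in Db major); Ab (IV in Eb major, V in Db major).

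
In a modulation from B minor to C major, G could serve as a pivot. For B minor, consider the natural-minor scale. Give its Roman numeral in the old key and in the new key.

The scale of B minor (natural minor) is B C# D E F# G A; G is degree 6, and the triad built there (G-B-D) is major, so it is VI.
The scale of C major is C D E F G A B; G is degree 5, and the triad built there (G-B-D) is major, so it is V.

VI in B minor; V in C major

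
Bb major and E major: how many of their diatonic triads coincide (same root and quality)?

0

Diatonic triads of Bb major: Bb major (I), C minor (ii), D minor (iii), Eb major (IV), F major (V), G minor (vi), A diminished (vii°).
Diatonic triads of E major: E major (I), F# minor (ii), G# minor (iii), A major (IV), B major (V), C# minor (vi), D# diminished (vii°).
No triad has the same root and quality in both keys.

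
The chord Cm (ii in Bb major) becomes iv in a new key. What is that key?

The numeral iv denotes a minor triad on scale degree 4. With C on degree 4, the tonic of the new key is G.
Degree 4 carries a minor triad in minor keys, so the destination is G minor.
Check: the diatonic triads of G minor (natural minor) are Gm (i), Adim (ii°), Bb (III), Cm (iv), Dm (v), Eb (VI), F (VII) — Cm is indeed iv.

G minor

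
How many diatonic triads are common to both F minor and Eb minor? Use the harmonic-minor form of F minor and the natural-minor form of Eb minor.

Diatonic triads of F minor (harmonic minor): F minor (i), G diminished (ii°), Ab augmented (III+), Bb minor (iv), C major (V), Db major (VI), E diminished (vii°).
Diatonic triads of Eb minor (natural minor): Eb minor (i), F diminished (ii°), Gb major (III), Ab minor (iv), Bb minor (v), Cb major (VI), Db major (VII).
Matching root and quality in both lists: Bb minor, Db major.
That gives 2 common triads.

2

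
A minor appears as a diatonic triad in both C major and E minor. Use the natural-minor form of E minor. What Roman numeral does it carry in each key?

vi in C major; iv in E minor

The scale of C major is C D E F G A B; A is degree 6, and the triad built there (A-C-E) is minor, so it is vi.
The scale of E minor (natural minor) is E F♯ G A B C D; A is degree 4, and the triad built there (A-C-E) is minor, so it is iv.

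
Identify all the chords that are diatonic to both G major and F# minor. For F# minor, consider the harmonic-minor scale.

Bm, D

Triads in G major: G major (I), A minor (ii), B minor (iii), C major (IV), D major (V), E minor (vi), F# diminished (vii°).
Triads in F# minor (harmonic minor): F# minor (i), G# diminished (ii°), A augmented (III+), B minor (iv), C# major (V), D major (VI), E# diminished (vii°).
Shared triads with their functions: B minor (iii in G major, iv in F# minor); D major (V in G major, VI in F# minor).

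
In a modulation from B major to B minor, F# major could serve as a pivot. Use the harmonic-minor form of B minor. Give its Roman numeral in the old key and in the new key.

The scale of B major is B C# D# E F# G# A#; F# is degree 5, and the triad built there (F#-A#-C#) is major, so it is V.
The scale of B minor (harmonic minor) is B C# D E F# G A#; F# is degree 5, and the triad built there (F#-A#-C#) is major, so it is V.

V in B major; V in B minor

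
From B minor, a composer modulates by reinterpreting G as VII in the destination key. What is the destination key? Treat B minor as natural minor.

The numeral VII denotes a major triad on scale degree 7. With G on degree 7, the tonic of the new key is A.
Degree 7 carries a major triad in natural-minor keys, so the destination is A minor.
Check: the diatonic triads of A minor (natural minor) are Am (i), Bdim (ii°), C (III), Dm (iv), Em (v), F (VI), G (VII) — G is indeed VII.

A minor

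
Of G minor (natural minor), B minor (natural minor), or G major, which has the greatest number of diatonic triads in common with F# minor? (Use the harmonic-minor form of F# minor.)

Triads of F# minor (harmonic minor): F#m (i), G#dim (ii°), Aaug (III+), Bm (iv), C# (V), D (VI), E#dim (vii°).
G minor (natural minor) shares 0: none.
B minor (natural minor) shares 3: F#m, Bm, D.
G major shares 2: Bm, D.
The most common triads (3) are shared with B minor.

B minor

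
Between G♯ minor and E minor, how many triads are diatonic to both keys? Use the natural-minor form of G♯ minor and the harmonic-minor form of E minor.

Diatonic triads of G♯ minor (natural minor): G♯m (i), A♯dim (ii°), B (III), C♯m (iv), D♯m (v), E (VI), F♯ (VII).
Diatonic triads of E minor (harmonic minor): Em (i), F♯dim (ii°), Gaug (III+), Am (iv), B (V), C (VI), D♯dim (vii°).
Matching root and quality in both lists: B.
That gives 1 common triad.

1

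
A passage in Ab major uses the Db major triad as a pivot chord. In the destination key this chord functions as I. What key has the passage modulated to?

Db major

The numeral I denotes a major triad on scale degree 1. With Db on degree 1, the tonic of the new key is Db.
Degree 1 carries a major triad in major keys, so the destination is Db major.
Check: the diatonic triads of Db major are Db (I), Ebm (ii), Fm (iii), Gb (IV), Ab (V), Bbm (vi), Cdim (vii°) — Db major is indeed I.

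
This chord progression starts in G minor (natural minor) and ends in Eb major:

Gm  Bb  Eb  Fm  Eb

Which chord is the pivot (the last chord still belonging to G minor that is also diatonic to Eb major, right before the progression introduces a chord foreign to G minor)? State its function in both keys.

Eb — VI in G minor, I in Eb major

Chords diatonic to G minor: Gm, Adim, Bb, Cm, Dm, Eb, F.
Reading the progression, the first chord not in that set is Fm, so the modulation leaves G minor there.
The chord immediately before Fm is Eb, which is diatonic to both keys: VI in G minor and I in Eb major.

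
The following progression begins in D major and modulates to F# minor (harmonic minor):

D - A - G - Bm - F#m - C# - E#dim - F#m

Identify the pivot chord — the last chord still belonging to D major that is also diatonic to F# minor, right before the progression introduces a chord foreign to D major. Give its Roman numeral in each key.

Chords diatonic to D major: D, Em, F#m, G, A, Bm, C#dim.
Reading the progression, the first chord not in that set is C#, so the modulation leaves D major there.
The chord immediately before C# is F#m, which is diatonic to both keys: iii in D major and i in F# minor.

F#m — iii in D major, i in F# minor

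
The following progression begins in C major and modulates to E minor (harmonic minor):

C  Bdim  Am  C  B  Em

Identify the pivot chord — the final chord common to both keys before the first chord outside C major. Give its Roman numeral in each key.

C — I in C major, VI in E minor

Chords diatonic to C major: C, Dm, Em, F, G, Am, Bdim.
Reading the progression, the first chord not in that set is B, so the modulation leaves C major there.
The chord immediately before B is C, which is diatonic to both keys: I in C major and VI in E minor.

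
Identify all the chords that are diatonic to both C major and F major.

Triads in C major: C (I), Dm (ii), Em (iii), F (IV), G (V), Am (vi), Bdim (vii°).
Triads in F major: F (I), Gm (ii), Am (iii), B♭ (IV), C (V), Dm (vi), Edim (vii°).
Shared triads with their functions: C (I in C major, V in F major); Dm (ii in C major, vi in F major); F (IV in C major, I in F major); Am (vi in C major, iii in F major).

C, Dm, F, Am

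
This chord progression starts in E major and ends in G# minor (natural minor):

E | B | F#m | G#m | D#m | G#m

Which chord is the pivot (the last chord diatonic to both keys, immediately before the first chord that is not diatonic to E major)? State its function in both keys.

Chords diatonic to E major: E, F#m, G#m, A, B, C#m, D#dim.
Reading the progression, the first chord not in that set is D#m, so the modulation leaves E major there.
The chord immediately before D#m is G#m, which is diatonic to both keys: iii in E major and i in G# minor.

G#m — iii in E major, i in G# minor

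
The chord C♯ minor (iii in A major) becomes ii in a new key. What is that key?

The numeral ii denotes a minor triad on scale degree 2. With C♯ on degree 2, the tonic of the new key is B.
Degree 2 carries a minor triad in major keys, so the destination is B major.
Check: the diatonic triads of B major are B (I), C♯m (ii), D♯m (iii), E (IV), F♯ (V), G♯m (vi), A♯dim (vii°) — C♯ minor is indeed ii.

B major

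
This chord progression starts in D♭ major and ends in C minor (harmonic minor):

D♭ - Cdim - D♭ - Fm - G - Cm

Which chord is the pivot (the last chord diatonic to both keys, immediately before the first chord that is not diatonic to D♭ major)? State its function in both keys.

Fm — iii in D♭ major, iv in C minor

Chords diatonic to D♭ major: D♭, E♭m, Fm, G♭, A♭, B♭m, Cdim.
Reading the progression, the first chord not in that set is G, so the modulation leaves D♭ major there.
The chord immediately before G is Fm, which is diatonic to both keys: iii in D♭ major and iv in C minor.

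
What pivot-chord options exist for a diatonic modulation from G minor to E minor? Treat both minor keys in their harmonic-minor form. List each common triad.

Triads in G minor (harmonic minor): Gm (i), Adim (ii°), Bbaug (III+), Cm (iv), D (V), Eb (VI), F#dim (vii°).
Triads in E minor (harmonic minor): Em (i), F#dim (ii°), Gaug (III+), Am (iv), B (V), C (VI), D#dim (vii°).
Shared triads with their functions: F#dim (vii° in G minor, ii° in E minor).

F#dim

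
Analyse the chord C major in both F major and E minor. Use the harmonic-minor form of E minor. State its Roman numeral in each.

The scale of F major is F G A B♭ C D E; C is degree 5, and the triad built there (C-E-G) is major, so it is V.
The scale of E minor (harmonic minor) is E F♯ G A B C D♯; C is degree 6, and the triad built there (C-E-G) is major, so it is VI.

V in F major; VI in E minor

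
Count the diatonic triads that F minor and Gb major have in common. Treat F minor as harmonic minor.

Diatonic triads of F minor (harmonic minor): Fm (i), Gdim (ii°), Abaug (III+), Bbm (iv), C (V), Db (VI), Edim (vii°).
Diatonic triads of Gb major: Gb (I), Abm (ii), Bbm (iii), Cb (IV), Db (V), Ebm (vi), Fdim (vii°).
Matching root and quality in both lists: Bbm, Db.
That gives 2 common triads.

2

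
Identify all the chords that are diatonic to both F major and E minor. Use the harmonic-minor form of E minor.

Am, C

Triads in F major: F (I), Gm (ii), Am (iii), Bb (IV), C (V), Dm (vi), Edim (vii°).
Triads in E minor (harmonic minor): Em (i), F#dim (ii°), Gaug (III+), Am (iv), B (V), C (VI), D#dim (vii°).
Shared triads with their functions: Am (iii in F major, iv in E minor); C (V in F major, VI in E minor).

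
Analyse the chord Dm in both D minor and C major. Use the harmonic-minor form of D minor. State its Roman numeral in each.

The scale of D minor (harmonic minor) is D E F G A B♭ C♯; D is degree 1, and the triad built there (D-F-A) is minor, so it is i.
The scale of C major is C D E F G A B; D is degree 2, and the triad built there (D-F-A) is minor, so it is ii.

i in D minor; ii in C major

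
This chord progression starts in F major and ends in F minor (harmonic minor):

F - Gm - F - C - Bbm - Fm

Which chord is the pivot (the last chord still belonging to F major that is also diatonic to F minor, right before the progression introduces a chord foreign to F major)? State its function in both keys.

Chords diatonic to F major: F, Gm, Am, Bb, C, Dm, Edim.
Reading the progression, the first chord not in that set is Bbm, so the modulation leaves F major there.
The chord immediately before Bbm is C, which is diatonic to both keys: V in F major and V in F minor.

C — V in F major, V in F minor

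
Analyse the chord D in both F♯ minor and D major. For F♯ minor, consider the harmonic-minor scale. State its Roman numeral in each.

The scale of F♯ minor (harmonic minor) is F♯ G♯ A B C♯ D E♯; D is degree 6, and the triad built there (D-F♯-A) is major, so it is VI.
The scale of D major is D E F♯ G A B C♯; D is degree 1, and the triad built there (D-F♯-A) is major, so it is I.

VI in F♯ minor; I in D major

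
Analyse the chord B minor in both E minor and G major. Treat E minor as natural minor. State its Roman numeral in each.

v in E minor; iii in G major

The scale of E minor (natural minor) is E F♯ G A B C D; B is degree 5, and the triad built there (B-D-F♯) is minor, so it is v.
The scale of G major is G A B C D E F♯; B is degree 3, and the triad built there (B-D-F♯) is minor, so it is iii.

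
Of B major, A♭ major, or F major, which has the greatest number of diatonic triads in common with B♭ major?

Triads of B♭ major: B♭ major (I), C minor (ii), D minor (iii), E♭ major (IV), F major (V), G minor (vi), A diminished (vii°).
B major shares 0: none.
A♭ major shares 2: Cm, E♭.
F major shares 4: B♭, Dm, F, Gm.
The most common triads (4) are shared with F major.

F major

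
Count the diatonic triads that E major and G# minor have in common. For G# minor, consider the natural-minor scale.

Diatonic triads of E major: E (I), F#m (ii), G#m (iii), A (IV), B (V), C#m (vi), D#dim (vii°).
Diatonic triads of G# minor (natural minor): G#m (i), A#dim (ii°), B (III), C#m (iv), D#m (v), E (VI), F# (VII).
Matching root and quality in both lists: E, G#m, B, C#m.
That gives 4 common triads.

4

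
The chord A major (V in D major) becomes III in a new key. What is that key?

The numeral III denotes a major triad on scale degree 3. With A on degree 3, the tonic of the new key is F#.
Degree 3 carries a major triad in natural-minor keys, so the destination is F# minor.
Check: the diatonic triads of F# minor (natural minor) are F#m (i), G#dim (ii°), A (III), Bm (iv), C#m (v), D (VI), E (VII) — A major is indeed III.

F# minor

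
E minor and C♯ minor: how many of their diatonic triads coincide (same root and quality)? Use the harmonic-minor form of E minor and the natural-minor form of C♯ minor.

2

Diatonic triads of E minor (harmonic minor): Em (i), F♯dim (ii°), Gaug (III+), Am (iv), B (V), C (VI), D♯dim (vii°).
Diatonic triads of C♯ minor (natural minor): C♯m (i), D♯dim (ii°), E (III), F♯m (iv), G♯m (v), A (VI), B (VII).
Matching root and quality in both lists: B, D♯dim.
That gives 2 common triads.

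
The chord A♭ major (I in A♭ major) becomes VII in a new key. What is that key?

The numeral VII denotes a major triad on scale degree 7. With A♭ on degree 7, the tonic of the new key is B♭.
Degree 7 carries a major triad in natural-minor keys, so the destination is B♭ minor.
Check: the diatonic triads of B♭ minor (natural minor) are B♭m (i), Cdim (ii°), D♭ (III), E♭m (iv), Fm (v), G♭ (VI), A♭ (VII) — A♭ major is indeed VII.

B♭ minor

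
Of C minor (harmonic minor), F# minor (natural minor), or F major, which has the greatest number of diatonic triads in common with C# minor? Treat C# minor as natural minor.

F# minor

Triads of C# minor (natural minor): C# minor (i), D# diminished (ii°), E major (III), F# minor (iv), G# minor (v), A major (VI), B major (VII).
C minor (harmonic minor) shares 0: none.
F# minor (natural minor) shares 4: C#m, E, F#m, A.
F major shares 0: none.
The most common triads (4) are shared with F# minor.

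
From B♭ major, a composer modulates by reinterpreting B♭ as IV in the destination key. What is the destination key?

F major

The numeral IV denotes a major triad on scale degree 4. With B♭ on degree 4, the tonic of the new key is F.
Degree 4 carries a major triad in major keys, so the destination is F major.
Check: the diatonic triads of F major are F (I), Gm (ii), Am (iii), B♭ (IV), C (V), Dm (vi), Edim (vii°) — B♭ is indeed IV.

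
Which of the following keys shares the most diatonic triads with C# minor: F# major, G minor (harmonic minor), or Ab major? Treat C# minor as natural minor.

Triads of C# minor (natural minor): C# minor (i), D# diminished (ii°), E major (III), F# minor (iv), G# minor (v), A major (VI), B major (VII).
F# major shares 2: G#m, B.
G minor (harmonic minor) shares 0: none.
Ab major shares 0: none.
The most common triads (2) are shared with F# major.

F# major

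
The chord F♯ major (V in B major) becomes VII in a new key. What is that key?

G♯ minor

The numeral VII denotes a major triad on scale degree 7. With F♯ on degree 7, the tonic of the new key is G♯.
Degree 7 carries a major triad in natural-minor keys, so the destination is G♯ minor.
Check: the diatonic triads of G♯ minor (natural minor) are G♯m (i), A♯dim (ii°), B (III), C♯m (iv), D♯m (v), E (VI), F♯ (VII) — F♯ major is indeed VII.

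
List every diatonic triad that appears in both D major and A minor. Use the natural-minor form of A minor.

Triads in D major: D (I), Em (ii), F#m (iii), G (IV), A (V), Bm (vi), C#dim (vii°).
Triads in A minor (natural minor): Am (i), Bdim (ii°), C (III), Dm (iv), Em (v), F (VI), G (VII).
Shared triads with their functions: Em (ii in D major, v in A minor); G (IV in D major, VII in A minor).

Em, G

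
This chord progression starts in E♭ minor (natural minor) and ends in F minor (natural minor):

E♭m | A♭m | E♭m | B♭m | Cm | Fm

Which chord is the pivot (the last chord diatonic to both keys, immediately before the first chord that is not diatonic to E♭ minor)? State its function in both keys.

B♭m — v in E♭ minor, iv in F minor

Chords diatonic to E♭ minor: E♭m, Fdim, G♭, A♭m, B♭m, C♭, D♭.
Reading the progression, the first chord not in that set is Cm, so the modulation leaves E♭ minor there.
The chord immediately before Cm is B♭m, which is diatonic to both keys: v in E♭ minor and iv in F minor.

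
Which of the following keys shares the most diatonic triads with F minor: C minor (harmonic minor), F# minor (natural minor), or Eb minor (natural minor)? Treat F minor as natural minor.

Triads of F minor (natural minor): Fm (i), Gdim (ii°), Ab (III), Bbm (iv), Cm (v), Db (VI), Eb (VII).
C minor (harmonic minor) shares 3: Fm, Ab, Cm.
F# minor (natural minor) shares 0: none.
Eb minor (natural minor) shares 2: Bbm, Db.
The most common triads (3) are shared with C minor.

C minor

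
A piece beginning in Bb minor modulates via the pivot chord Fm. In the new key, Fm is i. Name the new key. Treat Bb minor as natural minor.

The numeral i denotes a minor triad on scale degree 1. With F on degree 1, the tonic of the new key is F.
Degree 1 carries a minor triad in minor keys, so the destination is F minor.
Check: the diatonic triads of F minor (natural minor) are Fm (i), Gdim (ii°), Ab (III), Bbm (iv), Cm (v), Db (VI), Eb (VII) — Fm is indeed i.

F minor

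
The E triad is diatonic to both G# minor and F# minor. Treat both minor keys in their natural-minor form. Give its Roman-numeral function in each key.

VI in G# minor; VII in F# minor

The scale of G# minor (natural minor) is G# A# B C# D# E F#; E is degree 6, and the triad built there (E-G#-B) is major, so it is VI.
The scale of F# minor (natural minor) is F# G# A B C# D E; E is degree 7, and the triad built there (E-G#-B) is major, so it is VII.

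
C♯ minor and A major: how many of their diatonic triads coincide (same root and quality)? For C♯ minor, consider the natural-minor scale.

4

Diatonic triads of C♯ minor (natural minor): C♯ minor (i), D♯ diminished (ii°), E major (III), F♯ minor (iv), G♯ minor (v), A major (VI), B major (VII).
Diatonic triads of A major: A major (I), B minor (ii), C♯ minor (iii), D major (IV), E major (V), F♯ minor (vi), G♯ diminished (vii°).
Matching root and quality in both lists: C♯ minor, E major, F♯ minor, A major.
That gives 4 common triads.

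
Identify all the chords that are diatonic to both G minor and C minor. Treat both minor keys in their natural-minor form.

Gm, Bb, Cm, Eb

Triads in G minor (natural minor): Gm (i), Adim (ii°), Bb (III), Cm (iv), Dm (v), Eb (VI), F (VII).
Triads in C minor (natural minor): Cm (i), Ddim (ii°), Eb (III), Fm (iv), Gm (v), Ab (VI), Bb (VII).
Shared triads with their functions: Gm (i in G minor, v in C minor); Bb (III in G minor, VII in C minor); Cm (iv in G minor, i in C minor); Eb (VI in G minor, III in C minor).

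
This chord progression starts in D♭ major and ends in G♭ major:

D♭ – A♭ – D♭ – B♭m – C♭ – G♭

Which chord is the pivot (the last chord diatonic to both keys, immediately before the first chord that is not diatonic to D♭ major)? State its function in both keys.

B♭m — vi in D♭ major, iii in G♭ major

Chords diatonic to D♭ major: D♭, E♭m, Fm, G♭, A♭, B♭m, Cdim.
Reading the progression, the first chord not in that set is C♭, so the modulation leaves D♭ major there.
The chord immediately before C♭ is B♭m, which is diatonic to both keys: vi in D♭ major and iii in G♭ major.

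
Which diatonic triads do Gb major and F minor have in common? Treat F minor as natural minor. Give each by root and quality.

Bbm, Db

Triads in Gb major: Gb (I), Abm (ii), Bbm (iii), Cb (IV), Db (V), Ebm (vi), Fdim (vii°).
Triads in F minor (natural minor): Fm (i), Gdim (ii°), Ab (III), Bbm (iv), Cm (v), Db (VI), Eb (VII).
Shared triads with their functions: Bbm (iii in Gb major, iv in F minor); Db (V in Gb major, VI in F minor).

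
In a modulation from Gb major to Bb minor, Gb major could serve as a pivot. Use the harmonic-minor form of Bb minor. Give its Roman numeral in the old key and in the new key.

I in Gb major; VI in Bb minor

The scale of Gb major is Gb Ab Bb Cb Db Eb F; Gb is degree 1, and the triad built there (Gb-Bb-Db) is major, so it is I.
The scale of Bb minor (harmonic minor) is Bb C Db Eb F Gb A; Gb is degree 6, and the triad built there (Gb-Bb-Db) is major, so it is VI.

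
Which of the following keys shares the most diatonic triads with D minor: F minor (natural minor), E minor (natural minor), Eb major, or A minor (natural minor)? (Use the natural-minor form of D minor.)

Triads of D minor (natural minor): Dm (i), Edim (ii°), F (III), Gm (iv), Am (v), Bb (VI), C (VII).
F minor (natural minor) shares 0: none.
E minor (natural minor) shares 2: Am, C.
Eb major shares 2: Gm, Bb.
A minor (natural minor) shares 4: Dm, F, Am, C.
The most common triads (4) are shared with A minor.

A minor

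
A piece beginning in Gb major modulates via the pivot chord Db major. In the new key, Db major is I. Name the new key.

Db major

The numeral I denotes a major triad on scale degree 1. With Db on degree 1, the tonic of the new key is Db.
Degree 1 carries a major triad in major keys, so the destination is Db major.
Check: the diatonic triads of Db major are Db (I), Ebm (ii), Fm (iii), Gb (IV), Ab (V), Bbm (vi), Cdim (vii°) — Db major is indeed I.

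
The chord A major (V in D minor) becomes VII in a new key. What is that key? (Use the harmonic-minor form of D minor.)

The numeral VII denotes a major triad on scale degree 7. With A on degree 7, the tonic of the new key is B.
Degree 7 carries a major triad in natural-minor keys, so the destination is B minor.
Check: the diatonic triads of B minor (natural minor) are Bm (i), C#dim (ii°), D (III), Em (iv), F#m (v), G (VI), A (VII) — A major is indeed VII.

B minor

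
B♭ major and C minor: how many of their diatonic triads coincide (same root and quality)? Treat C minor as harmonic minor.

1

Diatonic triads of B♭ major: B♭ major (I), C minor (ii), D minor (iii), E♭ major (IV), F major (V), G minor (vi), A diminished (vii°).
Diatonic triads of C minor (harmonic minor): C minor (i), D diminished (ii°), E♭ augmented (III+), F minor (iv), G major (V), A♭ major (VI), B diminished (vii°).
Matching root and quality in both lists: C minor.
That gives 1 common triad.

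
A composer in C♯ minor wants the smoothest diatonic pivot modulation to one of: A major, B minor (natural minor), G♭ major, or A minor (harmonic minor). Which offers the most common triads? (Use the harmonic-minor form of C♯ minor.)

A major

Triads of C♯ minor (harmonic minor): C♯m (i), D♯dim (ii°), Eaug (III+), F♯m (iv), G♯ (V), A (VI), B♯dim (vii°).
A major shares 3: C♯m, F♯m, A.
B minor (natural minor) shares 2: F♯m, A.
G♭ major shares 0: none.
A minor (harmonic minor) shares 0: none.
The most common triads (3) are shared with A major.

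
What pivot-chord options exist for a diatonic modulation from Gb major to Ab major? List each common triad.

Bbm, Db

Triads in Gb major: Gb (I), Abm (ii), Bbm (iii), Cb (IV), Db (V), Ebm (vi), Fdim (vii°).
Triads in Ab major: Ab (I), Bbm (ii), Cm (iii), Db (IV), Eb (V), Fm (vi), Gdim (vii°).
Shared triads with their functions: Bbm (iii in Gb major, ii in Ab major); Db (V in Gb major, IV in Ab major).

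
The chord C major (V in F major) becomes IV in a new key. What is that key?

The numeral IV denotes a major triad on scale degree 4. With C on degree 4, the tonic of the new key is G.
Degree 4 carries a major triad in major keys, so the destination is G major.
Check: the diatonic triads of G major are G (I), Am (ii), Bm (iii), C (IV), D (V), Em (vi), F#dim (vii°) — C major is indeed IV.

G major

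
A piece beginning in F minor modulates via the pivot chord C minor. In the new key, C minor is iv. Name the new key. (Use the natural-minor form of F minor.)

G minor

The numeral iv denotes a minor triad on scale degree 4. With C on degree 4, the tonic of the new key is G.
Degree 4 carries a minor triad in minor keys, so the destination is G minor.
Check: the diatonic triads of G minor (natural minor) are Gm (i), Adim (ii°), Bb (III), Cm (iv), Dm (v), Eb (VI), F (VII) — C minor is indeed iv.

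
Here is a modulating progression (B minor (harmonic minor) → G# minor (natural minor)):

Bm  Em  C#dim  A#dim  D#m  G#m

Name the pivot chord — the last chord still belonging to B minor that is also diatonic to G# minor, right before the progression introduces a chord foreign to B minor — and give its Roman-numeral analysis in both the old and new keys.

Chords diatonic to B minor: Bm, C#dim, Daug, Em, F#, G, A#dim.
Reading the progression, the first chord not in that set is D#m, so the modulation leaves B minor there.
The chord immediately before D#m is A#dim, which is diatonic to both keys: vii° in B minor and ii° in G# minor.

A#dim — vii° in B minor, ii° in G# minor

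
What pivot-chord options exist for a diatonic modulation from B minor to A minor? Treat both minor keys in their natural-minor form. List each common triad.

Triads in B minor (natural minor): Bm (i), C#dim (ii°), D (III), Em (iv), F#m (v), G (VI), A (VII).
Triads in A minor (natural minor): Am (i), Bdim (ii°), C (III), Dm (iv), Em (v), F (VI), G (VII).
Shared triads with their functions: Em (iv in B minor, v in A minor); G (VI in B minor, VII in A minor).

Em, G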